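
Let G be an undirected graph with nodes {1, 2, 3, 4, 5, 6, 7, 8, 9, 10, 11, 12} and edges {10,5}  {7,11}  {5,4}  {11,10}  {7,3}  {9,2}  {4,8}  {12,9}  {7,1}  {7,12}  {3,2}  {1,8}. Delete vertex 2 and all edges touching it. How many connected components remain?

With 2 gone, the remaining components are: {6}; {1, 3, 4, 5, 7, 8, 9, 10, 11, 12}.
That is 2 components.

2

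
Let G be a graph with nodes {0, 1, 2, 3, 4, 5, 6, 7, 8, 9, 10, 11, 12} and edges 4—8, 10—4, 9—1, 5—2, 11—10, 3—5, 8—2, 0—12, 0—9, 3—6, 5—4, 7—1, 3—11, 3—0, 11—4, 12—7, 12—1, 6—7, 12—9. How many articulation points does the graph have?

1

Removing 3 increases the component count from 1 to 2, so 3 is a cut vertex.
By contrast removing 4 leaves 1 component; it is not a cut vertex. No other vertex is a cut vertex either.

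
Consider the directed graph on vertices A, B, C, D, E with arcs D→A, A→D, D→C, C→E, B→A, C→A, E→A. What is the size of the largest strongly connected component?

4

{A, C, D, E} are all mutually reachable — one SCC of size 4.
{B} is an SCC by itself.
The largest has 4 vertices.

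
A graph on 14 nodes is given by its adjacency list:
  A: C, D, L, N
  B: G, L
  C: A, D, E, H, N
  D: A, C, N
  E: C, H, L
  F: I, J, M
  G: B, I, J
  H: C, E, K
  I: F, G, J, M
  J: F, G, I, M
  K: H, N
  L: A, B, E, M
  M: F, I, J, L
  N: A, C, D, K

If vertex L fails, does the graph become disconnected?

Deleting L raises the number of components from 1 to 2, so L is a cut vertex.

Yes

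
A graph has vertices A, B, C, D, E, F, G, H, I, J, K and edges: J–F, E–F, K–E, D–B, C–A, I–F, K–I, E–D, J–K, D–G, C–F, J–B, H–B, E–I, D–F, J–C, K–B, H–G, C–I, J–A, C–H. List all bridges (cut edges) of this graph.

The edges on the cycle J-K-E-D-F-J are not bridges since each lies on that cycle.
Every edge lies on some cycle, so there are no bridges.

none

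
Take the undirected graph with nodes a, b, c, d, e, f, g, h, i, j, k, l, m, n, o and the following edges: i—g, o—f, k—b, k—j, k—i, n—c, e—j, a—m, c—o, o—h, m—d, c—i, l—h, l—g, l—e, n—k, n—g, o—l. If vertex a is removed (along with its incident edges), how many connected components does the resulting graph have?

2

With a gone, the remaining components are: {d, m}; {b, c, e, f, g, h, i, j, k, l, n, o}.
That is 2 components.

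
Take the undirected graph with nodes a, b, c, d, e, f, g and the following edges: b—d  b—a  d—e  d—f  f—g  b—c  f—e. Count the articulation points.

3

Removing b increases the component count from 1 to 3, so b is a cut vertex.
Removing d increases the component count from 1 to 2, so d is a cut vertex.
Removing f increases the component count from 1 to 2, so f is a cut vertex.
By contrast removing a leaves 1 component; it is not a cut vertex. No other vertex is a cut vertex either.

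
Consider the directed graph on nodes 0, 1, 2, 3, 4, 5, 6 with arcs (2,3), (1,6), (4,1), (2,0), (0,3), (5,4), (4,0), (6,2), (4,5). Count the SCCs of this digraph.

{4, 5} are all mutually reachable — one SCC of size 2.
{3} is an SCC by itself.
{6} is an SCC by itself.
{2} is an SCC by itself.
{0} is an SCC by itself.
(and 1 more singleton SCC)
That gives 6 strongly connected components.

6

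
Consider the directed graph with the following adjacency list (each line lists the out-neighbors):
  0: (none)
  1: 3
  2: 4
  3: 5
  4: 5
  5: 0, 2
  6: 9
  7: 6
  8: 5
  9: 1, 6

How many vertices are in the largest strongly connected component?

3

{2, 4, 5} are all mutually reachable — one SCC of size 3.
{6, 9} are all mutually reachable — one SCC of size 2.
{0} is an SCC by itself.
{3} is an SCC by itself.
{1} is an SCC by itself.
(and 2 more singleton SCCs)
The largest has 3 vertices.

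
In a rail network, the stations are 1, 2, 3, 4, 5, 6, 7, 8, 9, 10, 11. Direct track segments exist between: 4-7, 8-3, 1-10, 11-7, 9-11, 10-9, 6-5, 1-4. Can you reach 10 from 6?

The component containing 6 is {5, 6}, and 10 is not in it.

No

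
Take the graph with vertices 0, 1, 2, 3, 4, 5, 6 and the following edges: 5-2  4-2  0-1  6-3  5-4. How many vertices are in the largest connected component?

3

Starting from 3 we can reach 3, 6. That is one component of size 2.
Starting from 0 we can reach 0, 1. That is one component of size 2.
Starting from 2 we can reach 2, 4, 5. That is one component of size 3.
The largest has 3 vertices.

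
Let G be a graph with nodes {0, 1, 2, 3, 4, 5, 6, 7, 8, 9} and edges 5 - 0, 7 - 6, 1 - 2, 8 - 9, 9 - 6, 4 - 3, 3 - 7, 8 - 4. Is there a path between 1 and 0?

No

The component containing 1 is {1, 2}, and 0 is not in it.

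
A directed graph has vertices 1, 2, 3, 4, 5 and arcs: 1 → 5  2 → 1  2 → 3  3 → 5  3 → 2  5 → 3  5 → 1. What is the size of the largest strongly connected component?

{1, 2, 3, 5} are all mutually reachable — one SCC of size 4.
{4} is an SCC by itself.
The largest has 4 vertices.

4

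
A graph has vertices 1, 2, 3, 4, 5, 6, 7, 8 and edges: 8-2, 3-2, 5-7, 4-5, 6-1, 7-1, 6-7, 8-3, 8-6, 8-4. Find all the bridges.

none

The edges on the cycle 8-3-2-8 are not bridges since each lies on that cycle.
Every edge lies on some cycle, so there are no bridges.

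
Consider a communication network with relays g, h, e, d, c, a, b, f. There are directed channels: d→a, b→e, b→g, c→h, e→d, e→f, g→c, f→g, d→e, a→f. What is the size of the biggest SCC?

2

{d, e} are all mutually reachable — one SCC of size 2.
{c} is an SCC by itself.
{a} is an SCC by itself.
{g} is an SCC by itself.
{b} is an SCC by itself.
(and 2 more singleton SCCs)
The largest has 2 vertices.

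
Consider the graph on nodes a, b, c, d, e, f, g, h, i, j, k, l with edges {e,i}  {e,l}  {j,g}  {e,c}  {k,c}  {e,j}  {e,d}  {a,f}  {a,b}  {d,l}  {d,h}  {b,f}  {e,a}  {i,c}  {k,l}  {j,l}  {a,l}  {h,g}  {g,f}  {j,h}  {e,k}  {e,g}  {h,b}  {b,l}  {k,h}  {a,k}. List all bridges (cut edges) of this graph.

none

The edges on the cycle e-a-k-l-j-e are not bridges since each lies on that cycle.
Every edge lies on some cycle, so there are no bridges.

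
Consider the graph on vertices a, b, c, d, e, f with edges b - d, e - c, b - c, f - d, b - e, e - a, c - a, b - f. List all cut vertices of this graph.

Removing b increases the component count from 1 to 2, so b is a cut vertex.
By contrast removing f leaves 1 component; it is not a cut vertex. No other vertex is a cut vertex either.

b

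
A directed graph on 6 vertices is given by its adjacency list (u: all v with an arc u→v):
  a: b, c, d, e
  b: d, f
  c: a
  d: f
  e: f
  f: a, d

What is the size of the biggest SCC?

6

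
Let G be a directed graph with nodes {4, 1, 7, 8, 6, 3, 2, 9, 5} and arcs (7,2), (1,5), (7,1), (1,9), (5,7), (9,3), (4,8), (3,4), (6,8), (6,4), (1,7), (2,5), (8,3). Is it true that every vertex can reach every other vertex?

There is no directed path from 9 to 1, so the graph is not strongly connected.

No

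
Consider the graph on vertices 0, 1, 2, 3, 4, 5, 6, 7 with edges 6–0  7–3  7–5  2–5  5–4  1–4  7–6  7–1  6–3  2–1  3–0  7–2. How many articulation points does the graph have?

1

Removing 7 increases the component count from 1 to 2, so 7 is a cut vertex.
By contrast removing 4 leaves 1 component; it is not a cut vertex. No other vertex is a cut vertex either.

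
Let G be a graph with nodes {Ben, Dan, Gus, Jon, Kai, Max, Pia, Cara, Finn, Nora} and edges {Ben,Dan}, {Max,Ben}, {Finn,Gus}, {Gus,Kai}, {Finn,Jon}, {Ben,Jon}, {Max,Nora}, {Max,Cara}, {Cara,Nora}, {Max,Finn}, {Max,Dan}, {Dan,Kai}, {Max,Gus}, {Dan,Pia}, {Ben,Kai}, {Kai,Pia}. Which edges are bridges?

none

The edges on the cycle Max-Cara-Nora-Max are not bridges since each lies on that cycle.
Every edge lies on some cycle, so there are no bridges.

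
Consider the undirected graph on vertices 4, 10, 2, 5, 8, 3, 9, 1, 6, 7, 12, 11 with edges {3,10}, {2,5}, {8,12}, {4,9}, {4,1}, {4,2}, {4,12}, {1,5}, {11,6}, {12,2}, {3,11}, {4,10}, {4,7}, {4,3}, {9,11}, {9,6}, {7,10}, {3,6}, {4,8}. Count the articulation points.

Removing 4 increases the component count from 1 to 2, so 4 is a cut vertex.
By contrast removing 9 leaves 1 component; it is not a cut vertex. No other vertex is a cut vertex either.

1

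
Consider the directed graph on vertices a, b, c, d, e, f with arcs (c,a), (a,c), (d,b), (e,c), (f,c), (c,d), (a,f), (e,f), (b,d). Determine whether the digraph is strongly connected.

No

There is no directed path from a to e, so the graph is not strongly connected.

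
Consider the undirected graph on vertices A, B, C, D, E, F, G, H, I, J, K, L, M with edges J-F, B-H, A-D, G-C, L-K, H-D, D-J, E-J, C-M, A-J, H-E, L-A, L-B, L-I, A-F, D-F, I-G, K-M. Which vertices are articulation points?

L

Removing L increases the component count from 1 to 2, so L is a cut vertex.
By contrast removing F leaves 1 component; it is not a cut vertex. No other vertex is a cut vertex either.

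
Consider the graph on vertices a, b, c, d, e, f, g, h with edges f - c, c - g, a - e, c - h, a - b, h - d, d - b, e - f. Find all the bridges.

The edges on the cycle a-e-f-c-h-d-b-a are not bridges since each lies on that cycle.
But removing c - g disconnects c from g — this is a bridge.

c-g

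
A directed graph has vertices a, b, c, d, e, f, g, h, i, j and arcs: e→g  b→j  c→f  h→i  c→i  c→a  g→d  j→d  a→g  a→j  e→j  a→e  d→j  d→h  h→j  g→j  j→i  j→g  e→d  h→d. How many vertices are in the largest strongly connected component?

4

{d, g, h, j} are all mutually reachable — one SCC of size 4.
{a} is an SCC by itself.
{b} is an SCC by itself.
{i} is an SCC by itself.
{c} is an SCC by itself.
(and 2 more singleton SCCs)
The largest has 4 vertices.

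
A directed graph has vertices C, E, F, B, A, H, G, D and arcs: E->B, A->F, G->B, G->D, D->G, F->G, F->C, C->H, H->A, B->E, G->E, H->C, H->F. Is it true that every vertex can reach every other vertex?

There is no directed path from B to D, so the graph is not strongly connected.

No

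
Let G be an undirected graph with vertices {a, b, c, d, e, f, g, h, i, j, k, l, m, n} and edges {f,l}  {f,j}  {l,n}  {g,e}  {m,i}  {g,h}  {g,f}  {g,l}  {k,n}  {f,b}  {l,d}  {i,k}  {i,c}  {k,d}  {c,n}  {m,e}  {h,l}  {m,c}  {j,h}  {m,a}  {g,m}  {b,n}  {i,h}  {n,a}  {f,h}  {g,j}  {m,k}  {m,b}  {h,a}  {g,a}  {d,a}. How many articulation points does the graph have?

0

Removing n, for instance, still leaves 1 component. No single vertex removal increases the component count — the graph has no articulation points.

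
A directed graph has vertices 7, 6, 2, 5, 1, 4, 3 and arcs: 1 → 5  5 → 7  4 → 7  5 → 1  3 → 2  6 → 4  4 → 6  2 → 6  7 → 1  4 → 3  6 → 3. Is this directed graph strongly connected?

No

There is no directed path from 5 to 6, so the graph is not strongly connected.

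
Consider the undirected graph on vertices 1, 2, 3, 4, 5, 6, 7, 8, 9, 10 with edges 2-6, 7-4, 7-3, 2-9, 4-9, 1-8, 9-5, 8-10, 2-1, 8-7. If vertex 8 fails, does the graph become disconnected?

Deleting 8 raises the number of components from 1 to 2, so 8 is a cut vertex.

Yes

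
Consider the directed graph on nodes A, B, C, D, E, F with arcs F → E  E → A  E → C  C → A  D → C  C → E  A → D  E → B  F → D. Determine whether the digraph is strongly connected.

No

There is no directed path from A to F, so the graph is not strongly connected.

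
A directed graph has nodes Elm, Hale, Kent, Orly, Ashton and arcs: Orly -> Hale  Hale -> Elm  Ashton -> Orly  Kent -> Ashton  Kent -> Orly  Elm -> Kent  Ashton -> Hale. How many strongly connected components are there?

{Elm, Hale, Kent, Orly, Ashton} are all mutually reachable — one SCC of size 5.
That gives 1 strongly connected component.

1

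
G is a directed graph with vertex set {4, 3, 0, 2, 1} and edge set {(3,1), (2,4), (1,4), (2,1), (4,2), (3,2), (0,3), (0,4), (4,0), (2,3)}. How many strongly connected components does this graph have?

1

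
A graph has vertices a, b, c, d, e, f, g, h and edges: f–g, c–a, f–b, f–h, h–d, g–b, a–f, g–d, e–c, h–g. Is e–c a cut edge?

Removing e–c leaves no path between e and c: the component count goes from 1 to 2. So it is a bridge.

Yes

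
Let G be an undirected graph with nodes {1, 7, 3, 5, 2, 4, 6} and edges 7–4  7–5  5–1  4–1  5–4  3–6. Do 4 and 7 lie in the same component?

From 4 we can reach 1, 4, 5, 7, which includes 7.

Yes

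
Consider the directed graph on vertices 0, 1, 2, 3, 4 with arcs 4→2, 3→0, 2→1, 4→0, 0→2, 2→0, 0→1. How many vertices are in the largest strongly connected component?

2

{0, 2} are all mutually reachable — one SCC of size 2.
{3} is an SCC by itself.
{1} is an SCC by itself.
{4} is an SCC by itself.
The largest has 2 vertices.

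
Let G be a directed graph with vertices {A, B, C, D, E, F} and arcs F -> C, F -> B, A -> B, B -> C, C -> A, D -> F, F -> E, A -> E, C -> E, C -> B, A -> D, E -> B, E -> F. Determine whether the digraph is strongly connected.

Yes

From C we can reach every vertex (A, B, C, D, E, F), and every vertex can reach C (A, B, C, D, E, F). So the whole graph is one strongly connected component.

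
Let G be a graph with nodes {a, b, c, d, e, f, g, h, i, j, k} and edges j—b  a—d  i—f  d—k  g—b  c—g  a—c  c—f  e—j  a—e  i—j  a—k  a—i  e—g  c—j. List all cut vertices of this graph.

Removing a increases the component count from 2 to 3, so a is a cut vertex.
By contrast removing g leaves 2 components; it is not a cut vertex. No other vertex is a cut vertex either.

a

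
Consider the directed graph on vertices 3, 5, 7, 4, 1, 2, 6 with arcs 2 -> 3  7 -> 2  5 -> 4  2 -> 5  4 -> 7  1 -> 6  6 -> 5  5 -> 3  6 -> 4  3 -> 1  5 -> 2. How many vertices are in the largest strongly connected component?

7

{1, 2, 3, 4, 5, 6, 7} are all mutually reachable — one SCC of size 7.
The largest has 7 vertices.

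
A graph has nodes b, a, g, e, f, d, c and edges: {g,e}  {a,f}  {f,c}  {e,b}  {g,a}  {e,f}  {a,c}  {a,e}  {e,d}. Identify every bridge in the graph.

b-e, d-e

The edges on the cycle a-f-c-a are not bridges since each lies on that cycle.
But removing d-e disconnects d from e; removing b-e disconnects b from e — these are bridges.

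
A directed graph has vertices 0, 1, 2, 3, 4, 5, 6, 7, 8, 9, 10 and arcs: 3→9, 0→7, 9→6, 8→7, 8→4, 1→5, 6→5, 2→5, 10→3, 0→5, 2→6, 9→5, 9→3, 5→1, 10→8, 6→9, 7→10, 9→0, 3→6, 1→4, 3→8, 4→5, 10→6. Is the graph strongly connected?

There is no directed path from 3 to 2, so the graph is not strongly connected.

No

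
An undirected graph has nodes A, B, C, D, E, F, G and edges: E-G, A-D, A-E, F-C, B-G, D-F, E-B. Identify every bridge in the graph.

A-D, A-E, C-F, D-F

The edges on the cycle E-B-G-E are not bridges since each lies on that cycle.
But removing F-D disconnects F from D; removing E-A disconnects E from A; removing D-A disconnects D from A; removing F-C disconnects F from C — these are bridges.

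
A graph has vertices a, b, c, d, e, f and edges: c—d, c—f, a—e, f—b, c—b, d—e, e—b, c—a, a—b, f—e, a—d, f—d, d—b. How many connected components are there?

Starting from a we can reach a, b, c, d, e, f. That is one component of size 6.
Total: 1 component.

1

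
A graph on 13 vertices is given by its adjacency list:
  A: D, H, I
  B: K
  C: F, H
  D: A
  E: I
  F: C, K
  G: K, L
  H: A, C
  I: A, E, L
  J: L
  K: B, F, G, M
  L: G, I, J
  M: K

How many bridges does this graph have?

5

The edges on the cycle C-F-K-G-L-I-A-H-C are not bridges since each lies on that cycle.
But removing K-M disconnects K from M; removing J-L disconnects J from L; removing D-A disconnects D from A; removing E-I disconnects E from I — these are bridges.
In total 5 edges are bridges.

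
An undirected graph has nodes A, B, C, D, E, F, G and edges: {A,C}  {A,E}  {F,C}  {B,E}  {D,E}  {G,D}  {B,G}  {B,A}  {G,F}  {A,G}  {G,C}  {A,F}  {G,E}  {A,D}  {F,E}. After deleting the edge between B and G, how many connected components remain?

1

B and G are still connected via B-A-G, so the component count stays at 1.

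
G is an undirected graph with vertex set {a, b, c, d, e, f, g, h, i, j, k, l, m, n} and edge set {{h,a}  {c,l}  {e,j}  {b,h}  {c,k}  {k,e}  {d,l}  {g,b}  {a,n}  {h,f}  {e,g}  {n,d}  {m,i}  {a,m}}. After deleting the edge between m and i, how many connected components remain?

Before removal there is 1 component.
m-i is a bridge — removing it separates m's side from i's side.
After removal: 2 components.

2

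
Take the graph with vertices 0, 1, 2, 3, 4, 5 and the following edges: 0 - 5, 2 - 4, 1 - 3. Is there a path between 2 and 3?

No

The component containing 2 is {2, 4}, and 3 is not in it.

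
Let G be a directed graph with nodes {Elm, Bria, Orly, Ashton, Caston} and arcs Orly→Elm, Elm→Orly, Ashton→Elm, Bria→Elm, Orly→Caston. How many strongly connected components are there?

4

{Elm, Orly} are all mutually reachable — one SCC of size 2.
{Caston} is an SCC by itself.
{Ashton} is an SCC by itself.
{Bria} is an SCC by itself.
That gives 4 strongly connected components.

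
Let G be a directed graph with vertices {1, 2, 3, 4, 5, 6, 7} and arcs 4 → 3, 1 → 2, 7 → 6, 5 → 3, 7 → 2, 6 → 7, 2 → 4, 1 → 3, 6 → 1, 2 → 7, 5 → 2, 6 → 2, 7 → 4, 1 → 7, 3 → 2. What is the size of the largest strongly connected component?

6

{1, 2, 3, 4, 6, 7} are all mutually reachable — one SCC of size 6.
{5} is an SCC by itself.
The largest has 6 vertices.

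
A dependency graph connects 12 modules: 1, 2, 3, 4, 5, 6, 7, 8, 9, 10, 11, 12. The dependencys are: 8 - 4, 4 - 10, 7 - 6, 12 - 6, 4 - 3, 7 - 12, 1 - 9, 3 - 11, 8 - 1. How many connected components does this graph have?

4

5 is isolated — a component by itself.
2 is isolated — a component by itself.
Starting from 6 we can reach 6, 7, 12. That is one component of size 3.
Starting from 1 we can reach 1, 3, 4, 8, 9, 10, 11. That is one component of size 7.
Total: 4 components.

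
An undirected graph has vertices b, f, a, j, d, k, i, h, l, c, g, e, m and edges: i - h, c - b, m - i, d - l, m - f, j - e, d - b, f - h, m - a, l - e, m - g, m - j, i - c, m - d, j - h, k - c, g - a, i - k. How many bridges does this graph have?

The edges on the cycle m-g-a-m are not bridges since each lies on that cycle.
Every edge lies on some cycle, so there are no bridges.

0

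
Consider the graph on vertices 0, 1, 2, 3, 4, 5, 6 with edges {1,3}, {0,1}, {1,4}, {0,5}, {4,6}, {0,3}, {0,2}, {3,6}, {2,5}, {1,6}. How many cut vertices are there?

Removing 0 increases the component count from 1 to 2, so 0 is a cut vertex.
By contrast removing 5 leaves 1 component; it is not a cut vertex. No other vertex is a cut vertex either.

1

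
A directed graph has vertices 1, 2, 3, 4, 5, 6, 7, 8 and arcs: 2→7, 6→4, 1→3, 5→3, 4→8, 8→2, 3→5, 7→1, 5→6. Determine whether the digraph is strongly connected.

Yes

From 2 we can reach every vertex (1, 2, 3, 4, 5, 6, 7, 8), and every vertex can reach 2 (1, 2, 3, 4, 5, 6, 7, 8). So the whole graph is one strongly connected component.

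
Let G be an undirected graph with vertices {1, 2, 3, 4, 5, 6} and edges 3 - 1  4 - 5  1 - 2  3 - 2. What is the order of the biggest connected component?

3

6 is isolated — a component by itself.
Starting from 4 we can reach 4, 5. That is one component of size 2.
Starting from 1 we can reach 1, 2, 3. That is one component of size 3.
The largest has 3 vertices.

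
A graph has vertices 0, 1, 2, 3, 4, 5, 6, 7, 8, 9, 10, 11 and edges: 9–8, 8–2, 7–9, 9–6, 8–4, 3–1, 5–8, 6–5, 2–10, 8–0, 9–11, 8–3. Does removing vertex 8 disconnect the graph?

Deleting 8 raises the number of components from 1 to 5, so 8 is a cut vertex.

Yes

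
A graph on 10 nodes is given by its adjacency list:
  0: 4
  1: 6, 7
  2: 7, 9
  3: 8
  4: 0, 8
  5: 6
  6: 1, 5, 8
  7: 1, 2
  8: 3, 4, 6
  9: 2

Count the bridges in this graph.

9

removing 3-8 disconnects 3 from 8; removing 6-5 disconnects 6 from 5; removing 8-4 disconnects 8 from 4; removing 1-6 disconnects 1 from 6 — these are bridges.
In total 9 edges are bridges.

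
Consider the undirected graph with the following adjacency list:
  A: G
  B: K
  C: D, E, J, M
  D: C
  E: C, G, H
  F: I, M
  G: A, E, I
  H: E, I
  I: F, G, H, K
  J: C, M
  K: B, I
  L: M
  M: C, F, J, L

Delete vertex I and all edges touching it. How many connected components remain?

2

With I gone, the remaining components are: {B, K}; {A, C, D, E, F, G, H, J, L, M}.
That is 2 components.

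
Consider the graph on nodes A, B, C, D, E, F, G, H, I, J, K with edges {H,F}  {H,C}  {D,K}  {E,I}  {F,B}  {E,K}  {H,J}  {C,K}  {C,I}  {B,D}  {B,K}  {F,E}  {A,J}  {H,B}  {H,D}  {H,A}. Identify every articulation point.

H

Removing H increases the component count from 2 to 3, so H is a cut vertex.
By contrast removing B leaves 2 components; it is not a cut vertex. No other vertex is a cut vertex either.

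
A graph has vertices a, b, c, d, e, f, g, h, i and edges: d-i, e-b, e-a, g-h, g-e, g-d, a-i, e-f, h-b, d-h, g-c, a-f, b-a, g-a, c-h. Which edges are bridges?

none

The edges on the cycle g-c-h-d-g are not bridges since each lies on that cycle.
Every edge lies on some cycle, so there are no bridges.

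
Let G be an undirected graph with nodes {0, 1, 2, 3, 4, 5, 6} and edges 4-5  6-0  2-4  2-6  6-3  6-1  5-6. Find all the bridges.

The edges on the cycle 2-4-5-6-2 are not bridges since each lies on that cycle.
But removing 6-1 disconnects 6 from 1; removing 6-3 disconnects 6 from 3; removing 6-0 disconnects 6 from 0 — these are bridges.

0-6, 1-6, 3-6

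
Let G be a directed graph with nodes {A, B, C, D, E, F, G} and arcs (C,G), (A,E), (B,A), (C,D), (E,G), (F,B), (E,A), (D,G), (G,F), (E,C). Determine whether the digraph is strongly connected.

Yes

From F we can reach every vertex (A, B, C, D, E, F, G), and every vertex can reach F (A, B, C, D, E, F, G). So the whole graph is one strongly connected component.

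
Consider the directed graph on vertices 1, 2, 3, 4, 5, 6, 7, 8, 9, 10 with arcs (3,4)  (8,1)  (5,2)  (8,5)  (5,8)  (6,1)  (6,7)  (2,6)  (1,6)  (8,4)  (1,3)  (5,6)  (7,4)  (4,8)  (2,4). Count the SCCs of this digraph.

{1, 2, 3, 4, 5, 6, 7, 8} are all mutually reachable — one SCC of size 8.
{9} is an SCC by itself.
{10} is an SCC by itself.
That gives 3 strongly connected components.

3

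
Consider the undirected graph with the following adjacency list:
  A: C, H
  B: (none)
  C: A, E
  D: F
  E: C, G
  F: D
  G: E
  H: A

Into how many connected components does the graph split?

B is isolated — a component by itself.
Starting from D we can reach D, F. That is one component of size 2.
Starting from A we can reach A, C, E, G, H. That is one component of size 5.
Total: 3 components.

3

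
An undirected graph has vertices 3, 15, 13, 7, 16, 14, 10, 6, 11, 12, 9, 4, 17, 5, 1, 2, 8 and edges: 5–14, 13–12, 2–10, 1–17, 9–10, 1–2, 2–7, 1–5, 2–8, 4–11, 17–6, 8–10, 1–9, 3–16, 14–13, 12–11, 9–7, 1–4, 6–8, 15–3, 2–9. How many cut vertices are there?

2

Removing 1 increases the component count from 2 to 3, so 1 is a cut vertex.
Removing 3 increases the component count from 2 to 3, so 3 is a cut vertex.
By contrast removing 14 leaves 2 components; it is not a cut vertex. No other vertex is a cut vertex either.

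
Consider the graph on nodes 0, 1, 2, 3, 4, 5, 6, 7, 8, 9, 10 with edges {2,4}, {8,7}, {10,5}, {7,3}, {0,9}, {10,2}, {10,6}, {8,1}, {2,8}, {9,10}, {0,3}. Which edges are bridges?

1-8, 10-5, 10-6, 2-4

The edges on the cycle 0-9-10-2-8-7-3-0 are not bridges since each lies on that cycle.
But removing 1 - 8 disconnects 1 from 8; removing 6 - 10 disconnects 6 from 10; removing 10 - 5 disconnects 10 from 5; removing 2 - 4 disconnects 2 from 4 — these are bridges.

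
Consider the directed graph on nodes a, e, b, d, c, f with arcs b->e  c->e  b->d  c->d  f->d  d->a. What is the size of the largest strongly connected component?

1

{a} is an SCC by itself.
{d} is an SCC by itself.
{f} is an SCC by itself.
{e} is an SCC by itself.
{b} is an SCC by itself.
(and 1 more singleton SCC)
The largest has 1 vertex.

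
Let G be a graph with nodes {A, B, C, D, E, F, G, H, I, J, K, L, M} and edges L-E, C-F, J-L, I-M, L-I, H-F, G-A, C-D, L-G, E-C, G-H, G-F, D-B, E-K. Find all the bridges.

The edges on the cycle G-H-F-G are not bridges since each lies on that cycle.
But removing D-B disconnects D from B; removing J-L disconnects J from L; removing L-I disconnects L from I; removing C-D disconnects C from D — these are bridges.
In total 7 edges are bridges.

A-G, B-D, C-D, E-K, I-L, I-M, J-L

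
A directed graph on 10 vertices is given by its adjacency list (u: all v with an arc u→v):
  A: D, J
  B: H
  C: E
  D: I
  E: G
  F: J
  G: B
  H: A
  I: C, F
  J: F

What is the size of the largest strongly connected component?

{A, B, C, D, E, G, H, I} are all mutually reachable — one SCC of size 8.
{F, J} are all mutually reachable — one SCC of size 2.
The largest has 8 vertices.

8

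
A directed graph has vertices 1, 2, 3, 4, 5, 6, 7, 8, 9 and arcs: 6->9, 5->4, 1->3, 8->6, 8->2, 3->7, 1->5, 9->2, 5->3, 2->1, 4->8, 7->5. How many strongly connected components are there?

1

{1, 2, 3, 4, 5, 6, 7, 8, 9} are all mutually reachable — one SCC of size 9.
That gives 1 strongly connected component.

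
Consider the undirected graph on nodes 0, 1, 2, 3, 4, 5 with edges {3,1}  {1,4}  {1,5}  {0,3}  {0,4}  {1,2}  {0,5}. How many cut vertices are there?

Removing 1 increases the component count from 1 to 2, so 1 is a cut vertex.
By contrast removing 5 leaves 1 component; it is not a cut vertex. No other vertex is a cut vertex either.

1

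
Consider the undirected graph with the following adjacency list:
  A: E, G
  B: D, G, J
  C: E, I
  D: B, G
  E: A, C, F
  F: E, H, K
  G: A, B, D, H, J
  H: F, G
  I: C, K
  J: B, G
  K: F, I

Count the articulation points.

1

Removing G increases the component count from 1 to 2, so G is a cut vertex.
By contrast removing D leaves 1 component; it is not a cut vertex. No other vertex is a cut vertex either.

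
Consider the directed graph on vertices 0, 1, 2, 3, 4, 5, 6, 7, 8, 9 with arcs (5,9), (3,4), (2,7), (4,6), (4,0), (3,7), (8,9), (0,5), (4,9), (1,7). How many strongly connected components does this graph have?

10

{8} is an SCC by itself.
{5} is an SCC by itself.
{3} is an SCC by itself.
{4} is an SCC by itself.
{9} is an SCC by itself.
(and 5 more singleton SCCs)
That gives 10 strongly connected components.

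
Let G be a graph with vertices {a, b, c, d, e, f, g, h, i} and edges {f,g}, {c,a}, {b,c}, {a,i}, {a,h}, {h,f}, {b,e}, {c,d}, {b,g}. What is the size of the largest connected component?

Starting from a we can reach a, b, c, d, e, f, g, h, i. That is one component of size 9.
The largest has 9 vertices.

9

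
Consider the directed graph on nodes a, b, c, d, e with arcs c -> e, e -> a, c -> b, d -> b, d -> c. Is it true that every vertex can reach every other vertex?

No

There is no directed path from a to d, so the graph is not strongly connected.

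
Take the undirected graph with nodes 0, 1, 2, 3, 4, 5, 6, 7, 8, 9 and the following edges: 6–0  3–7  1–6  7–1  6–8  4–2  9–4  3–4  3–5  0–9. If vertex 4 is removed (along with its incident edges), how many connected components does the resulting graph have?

With 4 gone, the remaining components are: {2}; {0, 1, 3, 5, 6, 7, 8, 9}.
That is 2 components.

2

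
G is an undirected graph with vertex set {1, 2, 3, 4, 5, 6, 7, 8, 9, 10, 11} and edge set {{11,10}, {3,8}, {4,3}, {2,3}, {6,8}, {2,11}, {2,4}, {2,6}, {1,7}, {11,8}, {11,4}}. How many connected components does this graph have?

5 is isolated — a component by itself.
9 is isolated — a component by itself.
Starting from 1 we can reach 1, 7. That is one component of size 2.
Starting from 2 we can reach 2, 3, 4, 6, 8, 10, 11. That is one component of size 7.
Total: 4 components.

4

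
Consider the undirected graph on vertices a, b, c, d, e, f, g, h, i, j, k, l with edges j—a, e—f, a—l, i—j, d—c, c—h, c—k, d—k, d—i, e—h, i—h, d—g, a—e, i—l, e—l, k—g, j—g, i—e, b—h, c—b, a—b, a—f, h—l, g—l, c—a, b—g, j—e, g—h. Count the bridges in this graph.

0

The edges on the cycle d-c-b-a-j-i-d are not bridges since each lies on that cycle.
Every edge lies on some cycle, so there are no bridges.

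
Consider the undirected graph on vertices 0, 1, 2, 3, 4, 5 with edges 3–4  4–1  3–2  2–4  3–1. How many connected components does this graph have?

3

0 is isolated — a component by itself.
5 is isolated — a component by itself.
Starting from 1 we can reach 1, 2, 3, 4. That is one component of size 4.
Total: 3 components.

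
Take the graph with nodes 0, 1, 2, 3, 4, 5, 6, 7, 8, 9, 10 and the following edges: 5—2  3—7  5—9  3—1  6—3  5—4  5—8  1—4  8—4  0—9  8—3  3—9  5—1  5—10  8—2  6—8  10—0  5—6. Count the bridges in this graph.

The edges on the cycle 5-10-0-9-3-8-6-5 are not bridges since each lies on that cycle.
But removing 7—3 disconnects 7 from 3 — this is a bridge.

1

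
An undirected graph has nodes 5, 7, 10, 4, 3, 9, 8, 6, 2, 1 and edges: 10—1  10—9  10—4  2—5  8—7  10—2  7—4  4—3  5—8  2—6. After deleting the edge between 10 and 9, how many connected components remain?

2

Before removal there is 1 component.
10—9 is a bridge — removing it separates 10's side from 9's side.
After removal: 2 components.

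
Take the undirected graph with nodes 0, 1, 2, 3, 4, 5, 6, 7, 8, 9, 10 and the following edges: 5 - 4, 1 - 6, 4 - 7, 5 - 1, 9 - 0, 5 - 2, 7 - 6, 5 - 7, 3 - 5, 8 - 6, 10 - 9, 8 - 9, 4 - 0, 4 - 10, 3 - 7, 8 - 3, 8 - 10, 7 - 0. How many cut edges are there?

The edges on the cycle 3-5-4-7-3 are not bridges since each lies on that cycle.
But removing 5 - 2 disconnects 5 from 2 — this is a bridge.

1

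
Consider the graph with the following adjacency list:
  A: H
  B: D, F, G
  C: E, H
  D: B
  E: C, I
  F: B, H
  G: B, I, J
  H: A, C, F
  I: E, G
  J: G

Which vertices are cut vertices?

B, G, H

Removing B increases the component count from 1 to 2, so B is a cut vertex.
Removing G increases the component count from 1 to 2, so G is a cut vertex.
Removing H increases the component count from 1 to 2, so H is a cut vertex.
By contrast removing I leaves 1 component; it is not a cut vertex. No other vertex is a cut vertex either.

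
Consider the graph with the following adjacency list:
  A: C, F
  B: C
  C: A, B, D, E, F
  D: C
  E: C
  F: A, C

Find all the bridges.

B-C, C-D, C-E

The edges on the cycle A-F-C-A are not bridges since each lies on that cycle.
But removing C-B disconnects C from B; removing C-E disconnects C from E; removing C-D disconnects C from D — these are bridges.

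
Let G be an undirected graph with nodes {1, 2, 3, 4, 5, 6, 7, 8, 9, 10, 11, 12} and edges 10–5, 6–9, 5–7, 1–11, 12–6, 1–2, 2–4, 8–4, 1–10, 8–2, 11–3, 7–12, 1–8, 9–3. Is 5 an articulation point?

Deleting 5 leaves 1 component (was 1) (its neighbors 7, 10 remain connected to each other), so 5 is not a cut vertex.

No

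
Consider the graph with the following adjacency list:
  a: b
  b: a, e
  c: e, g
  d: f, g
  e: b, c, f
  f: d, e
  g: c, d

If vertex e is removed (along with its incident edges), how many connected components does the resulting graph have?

2

With e gone, the remaining components are: {a, b}; {c, d, f, g}.
That is 2 components.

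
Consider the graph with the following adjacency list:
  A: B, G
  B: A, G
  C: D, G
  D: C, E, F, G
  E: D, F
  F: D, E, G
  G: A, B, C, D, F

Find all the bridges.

The edges on the cycle G-A-B-G are not bridges since each lies on that cycle.
Every edge lies on some cycle, so there are no bridges.

none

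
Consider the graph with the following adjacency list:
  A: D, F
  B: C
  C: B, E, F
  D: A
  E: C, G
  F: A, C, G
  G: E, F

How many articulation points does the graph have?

Removing A increases the component count from 1 to 2, so A is a cut vertex.
Removing C increases the component count from 1 to 2, so C is a cut vertex.
Removing F increases the component count from 1 to 2, so F is a cut vertex.
By contrast removing E leaves 1 component; it is not a cut vertex. No other vertex is a cut vertex either.

3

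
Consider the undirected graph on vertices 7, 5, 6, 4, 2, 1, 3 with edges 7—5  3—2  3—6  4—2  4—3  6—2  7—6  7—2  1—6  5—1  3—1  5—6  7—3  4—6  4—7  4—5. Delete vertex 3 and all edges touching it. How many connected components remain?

With 3 gone, the remaining components are: {1, 2, 4, 5, 6, 7}.
That is 1 component.

1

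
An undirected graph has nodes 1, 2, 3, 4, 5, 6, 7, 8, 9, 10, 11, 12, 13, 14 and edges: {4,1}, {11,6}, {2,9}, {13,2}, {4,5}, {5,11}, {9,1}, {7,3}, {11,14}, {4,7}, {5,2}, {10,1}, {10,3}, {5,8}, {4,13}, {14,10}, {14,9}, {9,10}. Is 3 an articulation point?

Deleting 3 leaves 2 components (was 2), so 3 is not a cut vertex.

No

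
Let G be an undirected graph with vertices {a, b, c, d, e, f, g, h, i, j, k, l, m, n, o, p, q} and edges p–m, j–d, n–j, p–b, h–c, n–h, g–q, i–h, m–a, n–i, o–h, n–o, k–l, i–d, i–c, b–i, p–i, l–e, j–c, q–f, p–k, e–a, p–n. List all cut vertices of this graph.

Removing p increases the component count from 2 to 3, so p is a cut vertex.
Removing q increases the component count from 2 to 3, so q is a cut vertex.
By contrast removing k leaves 2 components; it is not a cut vertex. No other vertex is a cut vertex either.

p, q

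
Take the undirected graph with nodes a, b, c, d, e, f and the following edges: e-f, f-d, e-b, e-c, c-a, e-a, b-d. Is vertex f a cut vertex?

Deleting f leaves 1 component (was 1) (its neighbors d, e remain connected to each other), so f is not a cut vertex.

No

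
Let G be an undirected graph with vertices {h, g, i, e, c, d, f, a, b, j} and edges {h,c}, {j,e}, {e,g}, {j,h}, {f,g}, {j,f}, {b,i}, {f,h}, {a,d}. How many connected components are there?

3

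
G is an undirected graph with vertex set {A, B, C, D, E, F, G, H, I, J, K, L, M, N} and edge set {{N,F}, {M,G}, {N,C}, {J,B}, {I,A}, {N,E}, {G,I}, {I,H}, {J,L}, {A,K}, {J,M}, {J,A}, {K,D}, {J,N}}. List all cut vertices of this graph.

A, I, J, K, N

Removing A increases the component count from 1 to 2, so A is a cut vertex.
Removing I increases the component count from 1 to 2, so I is a cut vertex.
Removing J increases the component count from 1 to 4, so J is a cut vertex.
Likewise K, N are cut vertices.
By contrast removing D leaves 1 component; it is not a cut vertex. No other vertex is a cut vertex either.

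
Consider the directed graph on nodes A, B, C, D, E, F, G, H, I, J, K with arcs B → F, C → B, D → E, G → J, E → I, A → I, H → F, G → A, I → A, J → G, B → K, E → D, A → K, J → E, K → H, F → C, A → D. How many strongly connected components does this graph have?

{B, C, F, H, K} are all mutually reachable — one SCC of size 5.
{A, D, E, I} are all mutually reachable — one SCC of size 4.
{G, J} are all mutually reachable — one SCC of size 2.
That gives 3 strongly connected components.

3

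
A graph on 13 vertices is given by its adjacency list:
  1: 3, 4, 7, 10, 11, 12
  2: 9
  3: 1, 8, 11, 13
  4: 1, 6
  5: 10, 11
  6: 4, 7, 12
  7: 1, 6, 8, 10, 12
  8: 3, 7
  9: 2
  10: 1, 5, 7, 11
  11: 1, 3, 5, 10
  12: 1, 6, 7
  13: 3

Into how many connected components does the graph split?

Starting from 2 we can reach 2, 9. That is one component of size 2.
Starting from 1 we can reach 1, 3, 4, 5, 6, 7, 8, 10, 11, 12, 13. That is one component of size 11.
Total: 2 components.

2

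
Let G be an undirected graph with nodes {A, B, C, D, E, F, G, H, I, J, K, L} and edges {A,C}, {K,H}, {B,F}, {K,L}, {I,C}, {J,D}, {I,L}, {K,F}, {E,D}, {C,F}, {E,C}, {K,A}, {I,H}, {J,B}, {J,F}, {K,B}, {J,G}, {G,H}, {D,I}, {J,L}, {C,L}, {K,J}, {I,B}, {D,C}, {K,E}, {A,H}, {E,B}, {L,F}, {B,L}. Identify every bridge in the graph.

The edges on the cycle E-D-I-B-E are not bridges since each lies on that cycle.
Every edge lies on some cycle, so there are no bridges.

none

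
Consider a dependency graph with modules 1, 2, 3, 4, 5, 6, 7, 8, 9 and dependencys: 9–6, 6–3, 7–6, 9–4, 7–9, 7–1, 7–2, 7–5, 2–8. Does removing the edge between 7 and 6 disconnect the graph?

After removing 7–6, the path 7-9-6 still connects them, so the edge is not a bridge.

No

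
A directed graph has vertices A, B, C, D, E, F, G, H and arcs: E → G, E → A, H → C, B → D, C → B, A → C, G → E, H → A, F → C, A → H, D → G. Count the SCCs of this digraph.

2

{A, B, C, D, E, G, H} are all mutually reachable — one SCC of size 7.
{F} is an SCC by itself.
That gives 2 strongly connected components.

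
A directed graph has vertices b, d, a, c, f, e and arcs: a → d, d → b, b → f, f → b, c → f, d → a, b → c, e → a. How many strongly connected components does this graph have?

3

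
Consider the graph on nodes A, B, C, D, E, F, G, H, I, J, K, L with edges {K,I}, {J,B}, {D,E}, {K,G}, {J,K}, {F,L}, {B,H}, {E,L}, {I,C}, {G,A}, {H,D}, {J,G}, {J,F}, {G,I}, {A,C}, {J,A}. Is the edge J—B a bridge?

No

After removing J—B, the path J-F-L-E-D-H-B still connects them, so the edge is not a bridge.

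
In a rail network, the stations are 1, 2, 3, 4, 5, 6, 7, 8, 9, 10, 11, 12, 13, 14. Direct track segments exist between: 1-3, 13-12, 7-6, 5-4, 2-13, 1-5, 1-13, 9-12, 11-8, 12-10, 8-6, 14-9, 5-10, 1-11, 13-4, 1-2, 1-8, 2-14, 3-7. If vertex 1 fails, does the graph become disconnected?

Yes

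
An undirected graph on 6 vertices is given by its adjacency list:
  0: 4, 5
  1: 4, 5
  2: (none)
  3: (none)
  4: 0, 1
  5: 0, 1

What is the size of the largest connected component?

2 is isolated — a component by itself.
3 is isolated — a component by itself.
Starting from 0 we can reach 0, 1, 4, 5. That is one component of size 4.
The largest has 4 vertices.

4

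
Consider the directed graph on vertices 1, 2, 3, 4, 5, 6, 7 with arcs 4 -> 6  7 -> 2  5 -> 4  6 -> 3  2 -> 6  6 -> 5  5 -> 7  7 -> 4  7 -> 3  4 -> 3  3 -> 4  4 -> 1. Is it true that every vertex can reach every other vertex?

There is no directed path from 1 to 6, so the graph is not strongly connected.

No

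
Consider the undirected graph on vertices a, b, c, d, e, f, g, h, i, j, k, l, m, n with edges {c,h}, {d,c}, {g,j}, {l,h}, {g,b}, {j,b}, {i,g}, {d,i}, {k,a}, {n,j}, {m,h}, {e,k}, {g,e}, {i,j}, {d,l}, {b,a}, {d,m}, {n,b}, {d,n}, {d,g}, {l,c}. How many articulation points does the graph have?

1

Removing d increases the component count from 2 to 3, so d is a cut vertex.
By contrast removing n leaves 2 components; it is not a cut vertex. No other vertex is a cut vertex either.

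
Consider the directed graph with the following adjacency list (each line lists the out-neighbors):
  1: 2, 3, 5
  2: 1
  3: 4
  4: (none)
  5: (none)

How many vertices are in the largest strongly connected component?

2

{1, 2} are all mutually reachable — one SCC of size 2.
{5} is an SCC by itself.
{4} is an SCC by itself.
{3} is an SCC by itself.
The largest has 2 vertices.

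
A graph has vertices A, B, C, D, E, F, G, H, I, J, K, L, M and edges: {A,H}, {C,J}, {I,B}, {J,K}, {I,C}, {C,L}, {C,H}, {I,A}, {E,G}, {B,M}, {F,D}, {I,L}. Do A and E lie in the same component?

No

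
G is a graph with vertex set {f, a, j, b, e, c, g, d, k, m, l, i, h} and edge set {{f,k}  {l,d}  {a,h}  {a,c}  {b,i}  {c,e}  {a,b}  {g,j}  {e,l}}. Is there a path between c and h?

Yes

From c we can reach a, b, c, d, e, h, i, l, which includes h.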